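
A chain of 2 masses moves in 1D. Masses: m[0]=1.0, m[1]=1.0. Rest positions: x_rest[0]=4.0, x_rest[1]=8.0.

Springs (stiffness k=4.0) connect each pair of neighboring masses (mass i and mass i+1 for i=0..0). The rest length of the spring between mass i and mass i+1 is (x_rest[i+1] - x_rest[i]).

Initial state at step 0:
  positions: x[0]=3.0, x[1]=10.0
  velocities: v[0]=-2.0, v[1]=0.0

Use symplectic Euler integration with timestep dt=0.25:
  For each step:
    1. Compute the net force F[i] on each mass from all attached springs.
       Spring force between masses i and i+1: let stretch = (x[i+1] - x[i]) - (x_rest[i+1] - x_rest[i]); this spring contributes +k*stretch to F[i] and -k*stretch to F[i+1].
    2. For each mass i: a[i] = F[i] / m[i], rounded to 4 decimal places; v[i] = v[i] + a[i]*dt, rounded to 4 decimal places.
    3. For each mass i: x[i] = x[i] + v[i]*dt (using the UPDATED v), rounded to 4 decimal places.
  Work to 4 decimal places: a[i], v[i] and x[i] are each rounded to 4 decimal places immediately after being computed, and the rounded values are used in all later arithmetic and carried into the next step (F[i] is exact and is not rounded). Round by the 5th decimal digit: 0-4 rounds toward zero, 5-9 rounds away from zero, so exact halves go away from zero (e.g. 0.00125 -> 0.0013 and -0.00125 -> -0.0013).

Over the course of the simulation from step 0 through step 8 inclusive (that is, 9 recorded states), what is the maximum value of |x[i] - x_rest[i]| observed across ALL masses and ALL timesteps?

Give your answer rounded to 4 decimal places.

Step 0: x=[3.0000 10.0000] v=[-2.0000 0.0000]
Step 1: x=[3.2500 9.2500] v=[1.0000 -3.0000]
Step 2: x=[4.0000 8.0000] v=[3.0000 -5.0000]
Step 3: x=[4.7500 6.7500] v=[3.0000 -5.0000]
Step 4: x=[5.0000 6.0000] v=[1.0000 -3.0000]
Step 5: x=[4.5000 6.0000] v=[-2.0000 0.0000]
Step 6: x=[3.3750 6.6250] v=[-4.5000 2.5000]
Step 7: x=[2.0625 7.4375] v=[-5.2500 3.2500]
Step 8: x=[1.0938 7.9063] v=[-3.8750 1.8750]
Max displacement = 2.9062

Answer: 2.9062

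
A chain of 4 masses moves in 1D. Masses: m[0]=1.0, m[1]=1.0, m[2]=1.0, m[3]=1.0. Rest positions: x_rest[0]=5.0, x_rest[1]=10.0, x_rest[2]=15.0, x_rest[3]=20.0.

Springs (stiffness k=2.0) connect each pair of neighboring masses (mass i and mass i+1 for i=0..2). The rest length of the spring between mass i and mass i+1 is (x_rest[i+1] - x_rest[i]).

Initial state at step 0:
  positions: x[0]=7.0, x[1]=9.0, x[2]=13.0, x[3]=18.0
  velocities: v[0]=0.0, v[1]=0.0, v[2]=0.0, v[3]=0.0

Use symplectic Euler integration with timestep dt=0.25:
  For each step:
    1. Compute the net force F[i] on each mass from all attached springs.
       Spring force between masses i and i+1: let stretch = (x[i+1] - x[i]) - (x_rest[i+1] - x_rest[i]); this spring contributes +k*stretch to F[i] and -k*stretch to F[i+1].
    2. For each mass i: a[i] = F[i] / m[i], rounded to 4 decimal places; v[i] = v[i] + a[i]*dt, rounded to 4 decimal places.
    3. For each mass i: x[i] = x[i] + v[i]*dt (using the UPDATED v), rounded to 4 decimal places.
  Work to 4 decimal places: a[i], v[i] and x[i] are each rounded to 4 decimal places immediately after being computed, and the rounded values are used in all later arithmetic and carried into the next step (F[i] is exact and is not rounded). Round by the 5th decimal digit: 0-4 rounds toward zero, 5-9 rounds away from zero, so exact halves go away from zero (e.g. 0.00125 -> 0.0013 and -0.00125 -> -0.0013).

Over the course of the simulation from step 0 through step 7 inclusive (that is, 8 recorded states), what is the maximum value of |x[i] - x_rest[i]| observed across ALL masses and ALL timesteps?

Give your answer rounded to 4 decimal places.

Step 0: x=[7.0000 9.0000 13.0000 18.0000] v=[0.0000 0.0000 0.0000 0.0000]
Step 1: x=[6.6250 9.2500 13.1250 18.0000] v=[-1.5000 1.0000 0.5000 0.0000]
Step 2: x=[5.9531 9.6563 13.3750 18.0156] v=[-2.6875 1.6250 1.0000 0.0625]
Step 3: x=[5.1191 10.0645 13.7403 18.0762] v=[-3.3359 1.6328 1.4610 0.2422]
Step 4: x=[4.2783 10.3140 14.1881 18.2198] v=[-3.3632 0.9980 1.7911 0.5743]
Step 5: x=[3.5670 10.2933 14.6556 18.4844] v=[-2.8454 -0.0828 1.8699 1.0585]
Step 6: x=[3.0714 9.9771 15.0564 18.8954] v=[-1.9823 -1.2648 1.6032 1.6441]
Step 7: x=[2.8140 9.4326 15.3022 19.4516] v=[-1.0295 -2.1780 0.9831 2.2246]
Max displacement = 2.1860

Answer: 2.1860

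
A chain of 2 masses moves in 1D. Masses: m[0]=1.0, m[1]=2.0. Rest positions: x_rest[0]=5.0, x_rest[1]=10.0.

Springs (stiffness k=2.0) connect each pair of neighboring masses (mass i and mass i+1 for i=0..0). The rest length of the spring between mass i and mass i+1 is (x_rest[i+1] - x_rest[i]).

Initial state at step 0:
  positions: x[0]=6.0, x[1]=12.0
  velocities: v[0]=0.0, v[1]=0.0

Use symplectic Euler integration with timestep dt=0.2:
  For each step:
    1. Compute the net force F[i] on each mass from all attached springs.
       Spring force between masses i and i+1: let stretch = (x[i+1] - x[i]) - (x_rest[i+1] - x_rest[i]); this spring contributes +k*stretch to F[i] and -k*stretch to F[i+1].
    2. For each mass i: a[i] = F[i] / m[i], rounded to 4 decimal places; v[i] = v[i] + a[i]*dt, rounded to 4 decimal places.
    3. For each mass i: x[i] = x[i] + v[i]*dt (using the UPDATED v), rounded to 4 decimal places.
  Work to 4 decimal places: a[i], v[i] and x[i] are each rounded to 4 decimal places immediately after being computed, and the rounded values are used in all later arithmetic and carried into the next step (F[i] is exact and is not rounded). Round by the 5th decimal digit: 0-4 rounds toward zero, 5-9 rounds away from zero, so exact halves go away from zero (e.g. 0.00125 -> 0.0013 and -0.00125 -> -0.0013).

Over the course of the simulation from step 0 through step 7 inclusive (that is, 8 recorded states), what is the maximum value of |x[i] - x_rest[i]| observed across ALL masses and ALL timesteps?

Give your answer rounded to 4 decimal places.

Step 0: x=[6.0000 12.0000] v=[0.0000 0.0000]
Step 1: x=[6.0800 11.9600] v=[0.4000 -0.2000]
Step 2: x=[6.2304 11.8848] v=[0.7520 -0.3760]
Step 3: x=[6.4332 11.7834] v=[1.0138 -0.5069]
Step 4: x=[6.6640 11.6680] v=[1.1539 -0.5769]
Step 5: x=[6.8951 11.5525] v=[1.1555 -0.5777]
Step 6: x=[7.0988 11.4507] v=[1.0185 -0.5092]
Step 7: x=[7.2507 11.3748] v=[0.7593 -0.3796]
Max displacement = 2.2507

Answer: 2.2507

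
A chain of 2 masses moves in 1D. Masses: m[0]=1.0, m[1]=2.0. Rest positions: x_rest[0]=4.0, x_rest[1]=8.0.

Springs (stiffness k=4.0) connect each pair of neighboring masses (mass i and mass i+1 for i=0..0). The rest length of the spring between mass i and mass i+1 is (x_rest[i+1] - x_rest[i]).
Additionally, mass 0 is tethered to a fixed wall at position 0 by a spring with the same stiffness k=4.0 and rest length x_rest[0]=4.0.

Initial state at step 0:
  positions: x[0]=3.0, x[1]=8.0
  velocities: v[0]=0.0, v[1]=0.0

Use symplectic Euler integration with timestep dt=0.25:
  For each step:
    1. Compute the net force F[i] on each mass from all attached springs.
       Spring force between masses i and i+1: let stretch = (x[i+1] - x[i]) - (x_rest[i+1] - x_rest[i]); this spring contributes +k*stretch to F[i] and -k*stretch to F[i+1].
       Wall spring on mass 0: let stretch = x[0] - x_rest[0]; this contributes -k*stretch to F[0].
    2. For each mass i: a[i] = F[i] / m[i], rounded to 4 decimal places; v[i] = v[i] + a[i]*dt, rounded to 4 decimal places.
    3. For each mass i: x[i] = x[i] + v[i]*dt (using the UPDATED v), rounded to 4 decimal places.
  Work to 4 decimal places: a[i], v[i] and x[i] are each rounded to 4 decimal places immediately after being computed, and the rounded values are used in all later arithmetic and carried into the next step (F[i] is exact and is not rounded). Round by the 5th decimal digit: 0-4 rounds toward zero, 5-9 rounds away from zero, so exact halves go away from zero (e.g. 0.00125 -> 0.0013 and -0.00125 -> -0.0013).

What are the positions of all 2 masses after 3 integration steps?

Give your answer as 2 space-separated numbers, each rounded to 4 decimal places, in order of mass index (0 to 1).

Answer: 4.7539 7.5957

Derivation:
Step 0: x=[3.0000 8.0000] v=[0.0000 0.0000]
Step 1: x=[3.5000 7.8750] v=[2.0000 -0.5000]
Step 2: x=[4.2188 7.7031] v=[2.8750 -0.6875]
Step 3: x=[4.7539 7.5957] v=[2.1405 -0.4297]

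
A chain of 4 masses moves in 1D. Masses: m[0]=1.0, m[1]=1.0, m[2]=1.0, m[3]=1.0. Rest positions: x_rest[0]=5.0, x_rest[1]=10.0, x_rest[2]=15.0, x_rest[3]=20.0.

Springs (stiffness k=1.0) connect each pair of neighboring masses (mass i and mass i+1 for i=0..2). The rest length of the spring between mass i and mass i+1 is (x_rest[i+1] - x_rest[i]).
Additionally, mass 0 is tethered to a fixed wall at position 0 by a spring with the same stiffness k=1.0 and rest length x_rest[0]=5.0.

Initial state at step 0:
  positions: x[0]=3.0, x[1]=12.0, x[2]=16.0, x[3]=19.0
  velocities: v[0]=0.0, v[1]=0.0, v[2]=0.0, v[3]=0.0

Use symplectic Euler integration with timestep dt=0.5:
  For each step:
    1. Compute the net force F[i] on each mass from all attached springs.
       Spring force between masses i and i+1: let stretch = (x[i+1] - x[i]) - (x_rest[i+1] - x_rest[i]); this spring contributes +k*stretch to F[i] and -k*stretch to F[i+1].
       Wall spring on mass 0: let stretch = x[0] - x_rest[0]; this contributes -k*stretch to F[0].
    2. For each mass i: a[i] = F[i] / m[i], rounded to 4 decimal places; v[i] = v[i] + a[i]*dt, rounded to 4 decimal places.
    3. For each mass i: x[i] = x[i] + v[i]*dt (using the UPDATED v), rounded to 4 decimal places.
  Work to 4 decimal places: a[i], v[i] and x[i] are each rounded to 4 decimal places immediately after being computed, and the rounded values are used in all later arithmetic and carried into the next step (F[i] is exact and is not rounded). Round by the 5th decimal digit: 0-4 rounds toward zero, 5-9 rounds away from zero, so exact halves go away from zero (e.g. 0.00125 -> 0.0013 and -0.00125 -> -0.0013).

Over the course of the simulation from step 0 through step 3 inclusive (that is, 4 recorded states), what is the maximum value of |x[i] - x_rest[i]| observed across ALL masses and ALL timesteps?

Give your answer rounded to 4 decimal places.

Step 0: x=[3.0000 12.0000 16.0000 19.0000] v=[0.0000 0.0000 0.0000 0.0000]
Step 1: x=[4.5000 10.7500 15.7500 19.5000] v=[3.0000 -2.5000 -0.5000 1.0000]
Step 2: x=[6.4375 9.1875 15.1875 20.3125] v=[3.8750 -3.1250 -1.1250 1.6250]
Step 3: x=[7.4532 8.4375 14.4063 21.0938] v=[2.0313 -1.5000 -1.5625 1.5625]
Max displacement = 2.4532

Answer: 2.4532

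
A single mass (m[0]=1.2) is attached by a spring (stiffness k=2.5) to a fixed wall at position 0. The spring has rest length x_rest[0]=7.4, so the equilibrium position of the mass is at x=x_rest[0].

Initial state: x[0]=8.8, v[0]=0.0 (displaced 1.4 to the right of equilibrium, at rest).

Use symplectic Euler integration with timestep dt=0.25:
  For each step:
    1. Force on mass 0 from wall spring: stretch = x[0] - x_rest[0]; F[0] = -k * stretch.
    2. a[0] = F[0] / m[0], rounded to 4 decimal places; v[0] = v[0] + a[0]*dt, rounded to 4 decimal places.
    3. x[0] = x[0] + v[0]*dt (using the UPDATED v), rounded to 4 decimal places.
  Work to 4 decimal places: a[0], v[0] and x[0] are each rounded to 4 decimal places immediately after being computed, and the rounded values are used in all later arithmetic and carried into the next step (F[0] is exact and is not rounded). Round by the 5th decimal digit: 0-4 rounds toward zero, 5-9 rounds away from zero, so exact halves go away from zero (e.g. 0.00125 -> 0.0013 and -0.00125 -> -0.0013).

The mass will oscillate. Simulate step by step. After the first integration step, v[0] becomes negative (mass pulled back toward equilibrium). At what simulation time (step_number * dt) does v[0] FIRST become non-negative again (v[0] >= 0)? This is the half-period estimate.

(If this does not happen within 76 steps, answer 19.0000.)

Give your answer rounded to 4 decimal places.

Step 0: x=[8.8000] v=[0.0000]
Step 1: x=[8.6177] v=[-0.7292]
Step 2: x=[8.2769] v=[-1.3634]
Step 3: x=[7.8219] v=[-1.8201]
Step 4: x=[7.3119] v=[-2.0399]
Step 5: x=[6.8134] v=[-1.9940]
Step 6: x=[6.3913] v=[-1.6885]
Step 7: x=[6.1005] v=[-1.1631]
Step 8: x=[5.9789] v=[-0.4863]
Step 9: x=[6.0424] v=[0.2539]
First v>=0 after going negative at step 9, time=2.2500

Answer: 2.2500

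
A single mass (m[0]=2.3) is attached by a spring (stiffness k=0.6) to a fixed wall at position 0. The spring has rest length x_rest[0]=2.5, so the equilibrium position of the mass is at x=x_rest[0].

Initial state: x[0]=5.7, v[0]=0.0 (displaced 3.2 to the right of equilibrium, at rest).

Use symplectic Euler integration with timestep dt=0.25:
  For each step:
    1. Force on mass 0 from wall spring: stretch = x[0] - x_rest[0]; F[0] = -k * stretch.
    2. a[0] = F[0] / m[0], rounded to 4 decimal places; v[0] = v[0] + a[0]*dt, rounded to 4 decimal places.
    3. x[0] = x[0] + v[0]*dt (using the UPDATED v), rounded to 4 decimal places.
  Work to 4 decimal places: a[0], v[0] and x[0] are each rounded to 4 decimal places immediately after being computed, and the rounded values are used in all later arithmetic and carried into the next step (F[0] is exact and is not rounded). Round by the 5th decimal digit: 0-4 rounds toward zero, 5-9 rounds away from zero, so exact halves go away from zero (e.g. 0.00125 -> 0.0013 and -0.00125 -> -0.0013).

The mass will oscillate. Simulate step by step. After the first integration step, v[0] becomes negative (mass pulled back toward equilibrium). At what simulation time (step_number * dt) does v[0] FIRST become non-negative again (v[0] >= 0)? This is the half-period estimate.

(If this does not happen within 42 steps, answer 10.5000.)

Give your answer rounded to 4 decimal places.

Answer: 6.2500

Derivation:
Step 0: x=[5.7000] v=[0.0000]
Step 1: x=[5.6478] v=[-0.2087]
Step 2: x=[5.5443] v=[-0.4140]
Step 3: x=[5.3912] v=[-0.6126]
Step 4: x=[5.1909] v=[-0.8012]
Step 5: x=[4.9467] v=[-0.9767]
Step 6: x=[4.6626] v=[-1.1363]
Step 7: x=[4.3433] v=[-1.2774]
Step 8: x=[3.9939] v=[-1.3976]
Step 9: x=[3.6202] v=[-1.4950]
Step 10: x=[3.2282] v=[-1.5681]
Step 11: x=[2.8243] v=[-1.6156]
Step 12: x=[2.4151] v=[-1.6368]
Step 13: x=[2.0073] v=[-1.6313]
Step 14: x=[1.6075] v=[-1.5992]
Step 15: x=[1.2223] v=[-1.5410]
Step 16: x=[0.8579] v=[-1.4577]
Step 17: x=[0.5203] v=[-1.3506]
Step 18: x=[0.2149] v=[-1.2215]
Step 19: x=[-0.0532] v=[-1.0725]
Step 20: x=[-0.2797] v=[-0.9060]
Step 21: x=[-0.4609] v=[-0.7247]
Step 22: x=[-0.5938] v=[-0.5316]
Step 23: x=[-0.6763] v=[-0.3298]
Step 24: x=[-0.7070] v=[-0.1227]
Step 25: x=[-0.6854] v=[0.0865]
First v>=0 after going negative at step 25, time=6.2500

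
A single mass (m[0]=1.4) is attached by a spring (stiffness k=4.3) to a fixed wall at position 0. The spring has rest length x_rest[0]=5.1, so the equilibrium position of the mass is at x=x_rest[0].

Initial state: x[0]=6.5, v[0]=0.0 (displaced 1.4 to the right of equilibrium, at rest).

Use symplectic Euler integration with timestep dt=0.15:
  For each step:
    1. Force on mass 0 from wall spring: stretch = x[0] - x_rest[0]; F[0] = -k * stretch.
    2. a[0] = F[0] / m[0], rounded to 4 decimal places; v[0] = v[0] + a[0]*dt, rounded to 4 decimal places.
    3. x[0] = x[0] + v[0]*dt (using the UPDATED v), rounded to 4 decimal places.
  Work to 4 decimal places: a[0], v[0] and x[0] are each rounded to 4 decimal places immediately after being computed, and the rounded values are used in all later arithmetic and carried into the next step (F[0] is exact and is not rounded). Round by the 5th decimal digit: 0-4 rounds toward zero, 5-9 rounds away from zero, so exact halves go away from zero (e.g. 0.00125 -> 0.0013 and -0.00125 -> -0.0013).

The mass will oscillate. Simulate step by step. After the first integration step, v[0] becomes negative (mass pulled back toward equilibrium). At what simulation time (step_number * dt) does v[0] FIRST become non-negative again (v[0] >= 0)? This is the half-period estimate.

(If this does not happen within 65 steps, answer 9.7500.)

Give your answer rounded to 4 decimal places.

Answer: 1.8000

Derivation:
Step 0: x=[6.5000] v=[0.0000]
Step 1: x=[6.4033] v=[-0.6450]
Step 2: x=[6.2165] v=[-1.2455]
Step 3: x=[5.9525] v=[-1.7599]
Step 4: x=[5.6296] v=[-2.1527]
Step 5: x=[5.2701] v=[-2.3967]
Step 6: x=[4.8988] v=[-2.4751]
Step 7: x=[4.5414] v=[-2.3824]
Step 8: x=[4.2227] v=[-2.1250]
Step 9: x=[3.9646] v=[-1.7208]
Step 10: x=[3.7849] v=[-1.1977]
Step 11: x=[3.6961] v=[-0.5918]
Step 12: x=[3.7044] v=[0.0550]
First v>=0 after going negative at step 12, time=1.8000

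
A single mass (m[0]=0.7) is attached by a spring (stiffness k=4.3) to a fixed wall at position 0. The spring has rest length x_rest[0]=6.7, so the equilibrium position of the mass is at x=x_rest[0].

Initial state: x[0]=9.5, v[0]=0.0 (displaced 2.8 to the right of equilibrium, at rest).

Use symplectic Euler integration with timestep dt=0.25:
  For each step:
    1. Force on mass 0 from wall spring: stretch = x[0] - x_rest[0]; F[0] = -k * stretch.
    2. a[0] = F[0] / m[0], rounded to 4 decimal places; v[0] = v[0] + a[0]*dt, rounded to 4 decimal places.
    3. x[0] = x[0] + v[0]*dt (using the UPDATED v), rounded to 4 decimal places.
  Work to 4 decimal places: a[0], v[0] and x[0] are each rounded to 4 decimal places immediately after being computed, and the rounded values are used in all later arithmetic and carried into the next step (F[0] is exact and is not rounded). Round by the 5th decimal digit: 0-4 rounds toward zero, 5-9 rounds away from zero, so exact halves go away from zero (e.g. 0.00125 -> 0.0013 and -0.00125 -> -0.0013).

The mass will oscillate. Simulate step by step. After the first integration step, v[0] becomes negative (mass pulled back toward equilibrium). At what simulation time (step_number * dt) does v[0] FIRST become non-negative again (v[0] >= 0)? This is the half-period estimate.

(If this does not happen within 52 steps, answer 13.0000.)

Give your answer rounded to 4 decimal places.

Answer: 1.2500

Derivation:
Step 0: x=[9.5000] v=[0.0000]
Step 1: x=[8.4250] v=[-4.3000]
Step 2: x=[6.6877] v=[-6.9491]
Step 3: x=[4.9552] v=[-6.9302]
Step 4: x=[3.8925] v=[-4.2507]
Step 5: x=[3.9077] v=[0.0608]
First v>=0 after going negative at step 5, time=1.2500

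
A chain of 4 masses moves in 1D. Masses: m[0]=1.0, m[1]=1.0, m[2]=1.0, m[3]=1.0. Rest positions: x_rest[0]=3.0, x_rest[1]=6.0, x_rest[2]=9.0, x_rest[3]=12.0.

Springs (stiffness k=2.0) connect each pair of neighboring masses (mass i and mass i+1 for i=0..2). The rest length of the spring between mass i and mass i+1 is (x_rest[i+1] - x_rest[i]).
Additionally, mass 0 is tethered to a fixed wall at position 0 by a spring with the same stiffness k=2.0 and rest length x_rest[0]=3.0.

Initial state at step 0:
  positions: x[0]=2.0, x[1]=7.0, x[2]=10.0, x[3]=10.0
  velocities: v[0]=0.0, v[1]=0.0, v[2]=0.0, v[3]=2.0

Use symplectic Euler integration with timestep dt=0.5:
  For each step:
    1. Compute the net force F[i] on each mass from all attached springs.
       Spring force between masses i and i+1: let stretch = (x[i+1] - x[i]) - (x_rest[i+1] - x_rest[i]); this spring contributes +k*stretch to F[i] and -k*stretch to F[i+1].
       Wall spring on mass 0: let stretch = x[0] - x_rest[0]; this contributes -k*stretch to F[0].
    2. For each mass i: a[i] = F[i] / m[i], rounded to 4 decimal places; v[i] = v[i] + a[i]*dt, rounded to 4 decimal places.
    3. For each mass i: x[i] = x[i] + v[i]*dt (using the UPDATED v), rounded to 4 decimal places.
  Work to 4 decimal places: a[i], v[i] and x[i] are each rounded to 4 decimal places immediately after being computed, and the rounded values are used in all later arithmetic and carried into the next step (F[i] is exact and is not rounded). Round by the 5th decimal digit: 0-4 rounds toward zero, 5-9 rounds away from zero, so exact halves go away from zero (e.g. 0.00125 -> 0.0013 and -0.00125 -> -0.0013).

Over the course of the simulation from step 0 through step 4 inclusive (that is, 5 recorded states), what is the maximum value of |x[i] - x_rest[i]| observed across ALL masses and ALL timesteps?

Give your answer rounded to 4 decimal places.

Step 0: x=[2.0000 7.0000 10.0000 10.0000] v=[0.0000 0.0000 0.0000 2.0000]
Step 1: x=[3.5000 6.0000 8.5000 12.5000] v=[3.0000 -2.0000 -3.0000 5.0000]
Step 2: x=[4.5000 5.0000 7.7500 14.5000] v=[2.0000 -2.0000 -1.5000 4.0000]
Step 3: x=[3.5000 5.1250 9.0000 14.6250] v=[-2.0000 0.2500 2.5000 0.2500]
Step 4: x=[1.5625 6.3750 11.1250 13.4375] v=[-3.8750 2.5000 4.2500 -2.3750]
Max displacement = 2.6250

Answer: 2.6250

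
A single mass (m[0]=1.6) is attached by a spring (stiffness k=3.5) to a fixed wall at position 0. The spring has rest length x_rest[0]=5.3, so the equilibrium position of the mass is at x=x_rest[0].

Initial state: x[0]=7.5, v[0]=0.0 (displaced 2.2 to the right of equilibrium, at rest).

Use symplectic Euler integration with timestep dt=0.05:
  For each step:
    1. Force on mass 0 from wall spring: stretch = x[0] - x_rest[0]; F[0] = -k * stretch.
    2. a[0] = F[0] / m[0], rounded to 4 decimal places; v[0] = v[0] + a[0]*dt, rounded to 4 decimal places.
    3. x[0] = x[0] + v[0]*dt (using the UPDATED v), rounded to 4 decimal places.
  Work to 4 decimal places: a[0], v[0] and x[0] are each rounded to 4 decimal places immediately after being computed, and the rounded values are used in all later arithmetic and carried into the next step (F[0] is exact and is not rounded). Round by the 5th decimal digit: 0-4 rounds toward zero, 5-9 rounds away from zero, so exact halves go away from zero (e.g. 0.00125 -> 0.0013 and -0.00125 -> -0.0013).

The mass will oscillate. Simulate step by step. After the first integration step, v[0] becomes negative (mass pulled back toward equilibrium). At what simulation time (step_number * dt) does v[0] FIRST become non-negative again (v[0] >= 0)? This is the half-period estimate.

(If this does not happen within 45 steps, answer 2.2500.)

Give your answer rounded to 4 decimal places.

Step 0: x=[7.5000] v=[0.0000]
Step 1: x=[7.4880] v=[-0.2406]
Step 2: x=[7.4640] v=[-0.4799]
Step 3: x=[7.4282] v=[-0.7166]
Step 4: x=[7.3807] v=[-0.9494]
Step 5: x=[7.3219] v=[-1.1770]
Step 6: x=[7.2520] v=[-1.3981]
Step 7: x=[7.1714] v=[-1.6116]
Step 8: x=[7.0806] v=[-1.8163]
Step 9: x=[6.9800] v=[-2.0111]
Step 10: x=[6.8703] v=[-2.1949]
Step 11: x=[6.7520] v=[-2.3667]
Step 12: x=[6.6257] v=[-2.5255]
Step 13: x=[6.4922] v=[-2.6705]
Step 14: x=[6.3522] v=[-2.8009]
Step 15: x=[6.2064] v=[-2.9160]
Step 16: x=[6.0556] v=[-3.0151]
Step 17: x=[5.9007] v=[-3.0977]
Step 18: x=[5.7425] v=[-3.1634]
Step 19: x=[5.5819] v=[-3.2118]
Step 20: x=[5.4198] v=[-3.2426]
Step 21: x=[5.2570] v=[-3.2557]
Step 22: x=[5.0945] v=[-3.2510]
Step 23: x=[4.9331] v=[-3.2285]
Step 24: x=[4.7737] v=[-3.1884]
Step 25: x=[4.6172] v=[-3.1308]
Step 26: x=[4.4644] v=[-3.0561]
Step 27: x=[4.3162] v=[-2.9647]
Step 28: x=[4.1733] v=[-2.8571]
Step 29: x=[4.0366] v=[-2.7339]
Step 30: x=[3.9068] v=[-2.5957]
Step 31: x=[3.7846] v=[-2.4433]
Step 32: x=[3.6707] v=[-2.2776]
Step 33: x=[3.5657] v=[-2.0994]
Step 34: x=[3.4702] v=[-1.9097]
Step 35: x=[3.3847] v=[-1.7096]
Step 36: x=[3.3097] v=[-1.5001]
Step 37: x=[3.2456] v=[-1.2824]
Step 38: x=[3.1927] v=[-1.0577]
Step 39: x=[3.1513] v=[-0.8272]
Step 40: x=[3.1217] v=[-0.5922]
Step 41: x=[3.1040] v=[-0.3540]
Step 42: x=[3.0983] v=[-0.1138]
Step 43: x=[3.1047] v=[0.1270]
First v>=0 after going negative at step 43, time=2.1500

Answer: 2.1500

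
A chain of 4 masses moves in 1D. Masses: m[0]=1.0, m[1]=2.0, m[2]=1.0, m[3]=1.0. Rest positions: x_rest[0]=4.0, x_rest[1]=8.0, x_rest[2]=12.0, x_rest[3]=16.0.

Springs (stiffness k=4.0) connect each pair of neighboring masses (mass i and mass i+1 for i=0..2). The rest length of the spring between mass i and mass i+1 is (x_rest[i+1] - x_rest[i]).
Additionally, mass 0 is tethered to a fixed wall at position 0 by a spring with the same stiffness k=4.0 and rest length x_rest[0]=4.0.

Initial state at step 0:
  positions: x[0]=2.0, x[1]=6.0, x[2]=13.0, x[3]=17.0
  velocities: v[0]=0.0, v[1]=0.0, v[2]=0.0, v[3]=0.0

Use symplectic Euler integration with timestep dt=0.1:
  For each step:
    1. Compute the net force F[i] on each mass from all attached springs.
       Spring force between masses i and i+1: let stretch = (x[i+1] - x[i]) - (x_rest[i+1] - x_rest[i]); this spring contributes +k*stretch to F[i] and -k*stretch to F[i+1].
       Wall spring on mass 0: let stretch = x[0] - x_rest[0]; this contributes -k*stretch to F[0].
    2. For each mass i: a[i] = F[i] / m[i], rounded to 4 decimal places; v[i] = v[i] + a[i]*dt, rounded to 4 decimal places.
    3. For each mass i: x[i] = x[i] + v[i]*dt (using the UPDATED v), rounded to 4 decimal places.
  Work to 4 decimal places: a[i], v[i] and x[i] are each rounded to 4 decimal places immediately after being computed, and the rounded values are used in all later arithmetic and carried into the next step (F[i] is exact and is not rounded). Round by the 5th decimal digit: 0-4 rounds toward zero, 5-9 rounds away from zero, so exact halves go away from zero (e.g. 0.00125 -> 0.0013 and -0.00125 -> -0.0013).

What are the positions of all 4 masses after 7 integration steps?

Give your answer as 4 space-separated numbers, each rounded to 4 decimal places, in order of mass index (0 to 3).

Step 0: x=[2.0000 6.0000 13.0000 17.0000] v=[0.0000 0.0000 0.0000 0.0000]
Step 1: x=[2.0800 6.0600 12.8800 17.0000] v=[0.8000 0.6000 -1.2000 0.0000]
Step 2: x=[2.2360 6.1768 12.6520 16.9952] v=[1.5600 1.1680 -2.2800 -0.0480]
Step 3: x=[2.4602 6.3443 12.3387 16.9767] v=[2.2419 1.6749 -3.1328 -0.1853]
Step 4: x=[2.7414 6.5540 11.9712 16.9327] v=[2.8115 2.0970 -3.6754 -0.4405]
Step 5: x=[3.0654 6.7958 11.5854 16.8502] v=[3.2400 2.4179 -3.8577 -0.8251]
Step 6: x=[3.4160 7.0588 11.2186 16.7171] v=[3.5060 2.6297 -3.6676 -1.3310]
Step 7: x=[3.7757 7.3321 10.9054 16.5241] v=[3.5967 2.7331 -3.1321 -1.9304]

Answer: 3.7757 7.3321 10.9054 16.5241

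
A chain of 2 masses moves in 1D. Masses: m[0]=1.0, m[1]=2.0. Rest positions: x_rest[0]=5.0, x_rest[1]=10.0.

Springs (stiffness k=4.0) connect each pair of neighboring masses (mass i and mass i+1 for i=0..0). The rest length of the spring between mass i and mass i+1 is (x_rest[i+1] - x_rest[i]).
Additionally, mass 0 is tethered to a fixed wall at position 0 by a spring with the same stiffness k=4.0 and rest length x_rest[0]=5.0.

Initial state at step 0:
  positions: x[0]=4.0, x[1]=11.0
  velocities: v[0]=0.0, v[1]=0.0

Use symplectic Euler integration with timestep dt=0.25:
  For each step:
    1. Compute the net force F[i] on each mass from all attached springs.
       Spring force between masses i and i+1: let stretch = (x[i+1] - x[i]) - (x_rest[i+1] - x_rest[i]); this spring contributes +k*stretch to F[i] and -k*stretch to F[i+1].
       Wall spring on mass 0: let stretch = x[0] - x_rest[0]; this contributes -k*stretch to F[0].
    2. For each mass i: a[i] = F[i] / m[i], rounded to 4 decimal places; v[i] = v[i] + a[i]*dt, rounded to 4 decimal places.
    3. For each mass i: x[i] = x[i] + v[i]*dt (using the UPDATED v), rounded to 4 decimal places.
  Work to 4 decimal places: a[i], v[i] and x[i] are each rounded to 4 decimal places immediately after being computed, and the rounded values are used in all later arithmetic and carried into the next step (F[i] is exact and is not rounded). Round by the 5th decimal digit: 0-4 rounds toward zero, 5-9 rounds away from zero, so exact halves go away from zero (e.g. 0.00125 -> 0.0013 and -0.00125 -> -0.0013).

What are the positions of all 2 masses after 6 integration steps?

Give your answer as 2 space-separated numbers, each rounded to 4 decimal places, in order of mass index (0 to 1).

Step 0: x=[4.0000 11.0000] v=[0.0000 0.0000]
Step 1: x=[4.7500 10.7500] v=[3.0000 -1.0000]
Step 2: x=[5.8125 10.3750] v=[4.2500 -1.5000]
Step 3: x=[6.5625 10.0547] v=[3.0000 -1.2813]
Step 4: x=[6.5449 9.9229] v=[-0.0703 -0.5274]
Step 5: x=[5.7356 9.9938] v=[-3.2372 0.2836]
Step 6: x=[4.5570 10.1574] v=[-4.7146 0.6545]

Answer: 4.5570 10.1574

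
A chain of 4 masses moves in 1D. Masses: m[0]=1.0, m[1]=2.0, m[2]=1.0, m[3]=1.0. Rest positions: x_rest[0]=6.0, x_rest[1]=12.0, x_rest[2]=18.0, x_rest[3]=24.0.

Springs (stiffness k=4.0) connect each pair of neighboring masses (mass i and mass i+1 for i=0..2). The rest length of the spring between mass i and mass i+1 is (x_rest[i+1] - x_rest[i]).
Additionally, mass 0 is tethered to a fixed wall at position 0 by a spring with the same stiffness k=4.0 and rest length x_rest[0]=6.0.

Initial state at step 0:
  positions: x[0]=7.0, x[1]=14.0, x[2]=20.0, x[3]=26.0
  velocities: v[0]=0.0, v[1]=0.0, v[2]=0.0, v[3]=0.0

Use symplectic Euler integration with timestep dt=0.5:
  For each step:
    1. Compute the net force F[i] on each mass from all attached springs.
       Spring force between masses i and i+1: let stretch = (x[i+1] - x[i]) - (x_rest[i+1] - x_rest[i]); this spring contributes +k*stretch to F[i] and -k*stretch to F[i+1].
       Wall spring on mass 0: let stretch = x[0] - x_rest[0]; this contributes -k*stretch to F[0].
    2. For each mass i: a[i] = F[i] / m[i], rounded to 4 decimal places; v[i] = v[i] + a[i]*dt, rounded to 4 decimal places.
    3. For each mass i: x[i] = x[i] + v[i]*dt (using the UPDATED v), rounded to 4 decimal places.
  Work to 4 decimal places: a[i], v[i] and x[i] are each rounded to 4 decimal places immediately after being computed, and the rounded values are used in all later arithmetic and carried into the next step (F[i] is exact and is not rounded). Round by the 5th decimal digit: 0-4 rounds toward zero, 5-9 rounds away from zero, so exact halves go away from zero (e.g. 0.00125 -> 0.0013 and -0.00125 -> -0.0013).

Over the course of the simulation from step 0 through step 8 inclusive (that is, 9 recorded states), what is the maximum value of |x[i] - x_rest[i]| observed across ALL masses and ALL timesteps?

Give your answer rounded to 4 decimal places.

Answer: 2.2500

Derivation:
Step 0: x=[7.0000 14.0000 20.0000 26.0000] v=[0.0000 0.0000 0.0000 0.0000]
Step 1: x=[7.0000 13.5000 20.0000 26.0000] v=[0.0000 -1.0000 0.0000 0.0000]
Step 2: x=[6.5000 13.0000 19.5000 26.0000] v=[-1.0000 -1.0000 -1.0000 0.0000]
Step 3: x=[6.0000 12.5000 19.0000 25.5000] v=[-1.0000 -1.0000 -1.0000 -1.0000]
Step 4: x=[6.0000 12.0000 18.5000 24.5000] v=[0.0000 -1.0000 -1.0000 -2.0000]
Step 5: x=[6.0000 11.7500 17.5000 23.5000] v=[0.0000 -0.5000 -2.0000 -2.0000]
Step 6: x=[5.7500 11.5000 16.7500 22.5000] v=[-0.5000 -0.5000 -1.5000 -2.0000]
Step 7: x=[5.5000 11.0000 16.5000 21.7500] v=[-0.5000 -1.0000 -0.5000 -1.5000]
Step 8: x=[5.2500 10.5000 16.0000 21.7500] v=[-0.5000 -1.0000 -1.0000 0.0000]
Max displacement = 2.2500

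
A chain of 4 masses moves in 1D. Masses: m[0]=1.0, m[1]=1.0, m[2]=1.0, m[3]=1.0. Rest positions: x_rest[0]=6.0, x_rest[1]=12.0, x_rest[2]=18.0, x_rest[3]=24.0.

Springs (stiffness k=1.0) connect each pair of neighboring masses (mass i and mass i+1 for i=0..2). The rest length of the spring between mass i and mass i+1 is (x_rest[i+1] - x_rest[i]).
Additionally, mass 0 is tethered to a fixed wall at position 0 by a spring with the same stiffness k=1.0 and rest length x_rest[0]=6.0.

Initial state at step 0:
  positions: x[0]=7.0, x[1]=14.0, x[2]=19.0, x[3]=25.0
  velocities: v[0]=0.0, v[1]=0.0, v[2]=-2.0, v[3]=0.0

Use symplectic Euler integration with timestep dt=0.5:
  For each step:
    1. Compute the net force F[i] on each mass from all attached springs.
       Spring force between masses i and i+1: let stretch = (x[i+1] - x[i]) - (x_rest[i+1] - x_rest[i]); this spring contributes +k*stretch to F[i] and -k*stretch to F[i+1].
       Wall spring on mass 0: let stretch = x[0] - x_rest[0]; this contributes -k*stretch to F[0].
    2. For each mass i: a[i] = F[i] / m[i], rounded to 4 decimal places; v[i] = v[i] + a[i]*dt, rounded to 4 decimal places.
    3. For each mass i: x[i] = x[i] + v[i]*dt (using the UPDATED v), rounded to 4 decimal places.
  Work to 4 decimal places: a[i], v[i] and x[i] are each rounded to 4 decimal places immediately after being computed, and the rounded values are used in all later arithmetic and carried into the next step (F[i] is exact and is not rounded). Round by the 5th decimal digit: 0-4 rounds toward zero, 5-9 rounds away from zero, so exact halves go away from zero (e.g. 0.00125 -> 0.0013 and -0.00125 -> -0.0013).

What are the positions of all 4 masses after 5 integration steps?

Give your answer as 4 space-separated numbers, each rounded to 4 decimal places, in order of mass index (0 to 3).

Answer: 4.8193 10.7725 17.8282 23.5234

Derivation:
Step 0: x=[7.0000 14.0000 19.0000 25.0000] v=[0.0000 0.0000 -2.0000 0.0000]
Step 1: x=[7.0000 13.5000 18.2500 25.0000] v=[0.0000 -1.0000 -1.5000 0.0000]
Step 2: x=[6.8750 12.5625 18.0000 24.8125] v=[-0.2500 -1.8750 -0.5000 -0.3750]
Step 3: x=[6.4531 11.5625 18.0938 24.4219] v=[-0.8438 -2.0000 0.1875 -0.7813]
Step 4: x=[5.6953 10.9180 18.1368 23.9492] v=[-1.5157 -1.2891 0.0859 -0.9454]
Step 5: x=[4.8193 10.7725 17.8282 23.5234] v=[-1.7520 -0.2911 -0.6173 -0.8516]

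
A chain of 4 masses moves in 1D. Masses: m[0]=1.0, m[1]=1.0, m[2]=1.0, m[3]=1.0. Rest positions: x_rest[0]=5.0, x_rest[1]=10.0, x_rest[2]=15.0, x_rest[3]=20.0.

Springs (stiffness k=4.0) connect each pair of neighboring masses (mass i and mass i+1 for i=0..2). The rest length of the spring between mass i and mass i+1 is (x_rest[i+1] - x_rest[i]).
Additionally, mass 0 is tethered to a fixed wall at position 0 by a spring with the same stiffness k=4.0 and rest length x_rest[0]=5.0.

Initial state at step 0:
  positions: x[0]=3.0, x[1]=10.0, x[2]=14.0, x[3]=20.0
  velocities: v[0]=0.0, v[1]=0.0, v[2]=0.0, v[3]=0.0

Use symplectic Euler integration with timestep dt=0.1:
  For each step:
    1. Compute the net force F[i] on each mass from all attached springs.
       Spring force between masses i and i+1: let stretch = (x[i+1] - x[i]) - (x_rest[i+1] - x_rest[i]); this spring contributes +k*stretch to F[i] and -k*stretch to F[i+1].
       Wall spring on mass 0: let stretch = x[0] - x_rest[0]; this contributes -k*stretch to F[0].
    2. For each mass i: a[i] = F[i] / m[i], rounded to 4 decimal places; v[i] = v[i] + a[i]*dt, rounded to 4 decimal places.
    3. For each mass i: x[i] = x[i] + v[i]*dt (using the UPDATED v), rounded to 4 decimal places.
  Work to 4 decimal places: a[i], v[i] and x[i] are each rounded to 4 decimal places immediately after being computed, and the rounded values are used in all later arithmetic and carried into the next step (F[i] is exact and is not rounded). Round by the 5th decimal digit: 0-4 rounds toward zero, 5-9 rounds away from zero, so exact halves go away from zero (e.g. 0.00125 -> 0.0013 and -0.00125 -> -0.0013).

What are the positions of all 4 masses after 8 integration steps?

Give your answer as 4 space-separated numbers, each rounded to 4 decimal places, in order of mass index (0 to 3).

Step 0: x=[3.0000 10.0000 14.0000 20.0000] v=[0.0000 0.0000 0.0000 0.0000]
Step 1: x=[3.1600 9.8800 14.0800 19.9600] v=[1.6000 -1.2000 0.8000 -0.4000]
Step 2: x=[3.4624 9.6592 14.2272 19.8848] v=[3.0240 -2.2080 1.4720 -0.7520]
Step 3: x=[3.8742 9.3733 14.4180 19.7833] v=[4.1178 -2.8595 1.9078 -1.0150]
Step 4: x=[4.3510 9.0692 14.6216 19.6672] v=[4.7678 -3.0413 2.0360 -1.1611]
Step 5: x=[4.8425 8.7984 14.8049 19.5493] v=[4.9147 -2.7076 1.8333 -1.1793]
Step 6: x=[5.2985 8.6097 14.9378 19.4416] v=[4.5601 -1.8874 1.3285 -1.0771]
Step 7: x=[5.6750 8.5416 14.9977 19.3537] v=[3.7652 -0.6806 0.5988 -0.8786]
Step 8: x=[5.9392 8.6171 14.9736 19.2916] v=[2.6418 0.7552 -0.2412 -0.6210]

Answer: 5.9392 8.6171 14.9736 19.2916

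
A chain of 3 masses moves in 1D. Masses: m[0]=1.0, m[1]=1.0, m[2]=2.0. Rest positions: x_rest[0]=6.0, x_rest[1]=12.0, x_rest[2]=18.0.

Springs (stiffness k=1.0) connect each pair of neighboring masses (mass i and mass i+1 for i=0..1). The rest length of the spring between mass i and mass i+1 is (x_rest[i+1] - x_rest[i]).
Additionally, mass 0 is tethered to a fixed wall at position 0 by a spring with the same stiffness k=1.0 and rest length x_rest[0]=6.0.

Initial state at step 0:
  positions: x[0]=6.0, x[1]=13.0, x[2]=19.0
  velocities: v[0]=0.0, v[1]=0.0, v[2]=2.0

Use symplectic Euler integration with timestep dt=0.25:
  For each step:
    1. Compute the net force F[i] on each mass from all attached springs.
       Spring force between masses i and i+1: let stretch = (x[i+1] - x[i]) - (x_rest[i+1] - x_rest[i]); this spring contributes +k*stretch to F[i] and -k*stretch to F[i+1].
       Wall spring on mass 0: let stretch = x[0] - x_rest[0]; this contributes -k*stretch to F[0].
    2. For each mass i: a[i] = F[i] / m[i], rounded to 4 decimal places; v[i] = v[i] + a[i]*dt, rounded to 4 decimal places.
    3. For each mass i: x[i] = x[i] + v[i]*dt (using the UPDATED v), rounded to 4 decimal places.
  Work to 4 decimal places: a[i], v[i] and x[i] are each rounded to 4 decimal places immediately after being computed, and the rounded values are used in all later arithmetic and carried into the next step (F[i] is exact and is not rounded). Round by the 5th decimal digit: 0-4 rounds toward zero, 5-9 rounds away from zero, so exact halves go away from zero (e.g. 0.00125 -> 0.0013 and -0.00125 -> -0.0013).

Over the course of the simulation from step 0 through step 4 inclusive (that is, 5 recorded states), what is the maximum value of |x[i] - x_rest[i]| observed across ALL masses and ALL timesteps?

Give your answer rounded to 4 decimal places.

Answer: 2.8259

Derivation:
Step 0: x=[6.0000 13.0000 19.0000] v=[0.0000 0.0000 2.0000]
Step 1: x=[6.0625 12.9375 19.5000] v=[0.2500 -0.2500 2.0000]
Step 2: x=[6.1758 12.8555 19.9824] v=[0.4531 -0.3281 1.9297]
Step 3: x=[6.3206 12.8014 20.4296] v=[0.5791 -0.2163 1.7888]
Step 4: x=[6.4754 12.8191 20.8259] v=[0.6192 0.0706 1.5853]
Max displacement = 2.8259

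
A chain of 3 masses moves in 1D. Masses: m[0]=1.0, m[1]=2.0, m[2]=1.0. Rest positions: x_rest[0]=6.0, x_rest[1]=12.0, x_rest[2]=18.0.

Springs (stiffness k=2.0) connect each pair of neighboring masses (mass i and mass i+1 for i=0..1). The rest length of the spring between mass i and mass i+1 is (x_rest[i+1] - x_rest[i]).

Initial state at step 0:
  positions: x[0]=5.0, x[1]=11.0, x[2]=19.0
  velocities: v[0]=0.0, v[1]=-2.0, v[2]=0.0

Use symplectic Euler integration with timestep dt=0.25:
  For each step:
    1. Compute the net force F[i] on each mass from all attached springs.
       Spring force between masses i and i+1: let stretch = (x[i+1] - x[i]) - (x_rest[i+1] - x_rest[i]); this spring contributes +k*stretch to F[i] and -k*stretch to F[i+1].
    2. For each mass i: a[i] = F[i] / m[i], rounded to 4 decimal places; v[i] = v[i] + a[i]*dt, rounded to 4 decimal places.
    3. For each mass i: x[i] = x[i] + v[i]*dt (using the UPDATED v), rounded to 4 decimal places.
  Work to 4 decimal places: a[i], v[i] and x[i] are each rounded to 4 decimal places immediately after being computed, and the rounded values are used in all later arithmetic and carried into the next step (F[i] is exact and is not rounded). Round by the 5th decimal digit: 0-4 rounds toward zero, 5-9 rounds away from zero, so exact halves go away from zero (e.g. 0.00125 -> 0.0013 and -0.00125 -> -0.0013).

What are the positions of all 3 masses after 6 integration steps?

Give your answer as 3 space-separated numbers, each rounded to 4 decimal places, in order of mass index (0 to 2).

Step 0: x=[5.0000 11.0000 19.0000] v=[0.0000 -2.0000 0.0000]
Step 1: x=[5.0000 10.6250 18.7500] v=[0.0000 -1.5000 -1.0000]
Step 2: x=[4.9531 10.4063 18.2344] v=[-0.1875 -0.8750 -2.0625]
Step 3: x=[4.8379 10.3360 17.4903] v=[-0.4609 -0.2813 -2.9766]
Step 4: x=[4.6599 10.3692 16.6019] v=[-0.7119 0.1328 -3.5538]
Step 5: x=[4.4456 10.4351 15.6844] v=[-0.8573 0.2637 -3.6702]
Step 6: x=[4.2300 10.4548 14.8607] v=[-0.8626 0.0787 -3.2949]

Answer: 4.2300 10.4548 14.8607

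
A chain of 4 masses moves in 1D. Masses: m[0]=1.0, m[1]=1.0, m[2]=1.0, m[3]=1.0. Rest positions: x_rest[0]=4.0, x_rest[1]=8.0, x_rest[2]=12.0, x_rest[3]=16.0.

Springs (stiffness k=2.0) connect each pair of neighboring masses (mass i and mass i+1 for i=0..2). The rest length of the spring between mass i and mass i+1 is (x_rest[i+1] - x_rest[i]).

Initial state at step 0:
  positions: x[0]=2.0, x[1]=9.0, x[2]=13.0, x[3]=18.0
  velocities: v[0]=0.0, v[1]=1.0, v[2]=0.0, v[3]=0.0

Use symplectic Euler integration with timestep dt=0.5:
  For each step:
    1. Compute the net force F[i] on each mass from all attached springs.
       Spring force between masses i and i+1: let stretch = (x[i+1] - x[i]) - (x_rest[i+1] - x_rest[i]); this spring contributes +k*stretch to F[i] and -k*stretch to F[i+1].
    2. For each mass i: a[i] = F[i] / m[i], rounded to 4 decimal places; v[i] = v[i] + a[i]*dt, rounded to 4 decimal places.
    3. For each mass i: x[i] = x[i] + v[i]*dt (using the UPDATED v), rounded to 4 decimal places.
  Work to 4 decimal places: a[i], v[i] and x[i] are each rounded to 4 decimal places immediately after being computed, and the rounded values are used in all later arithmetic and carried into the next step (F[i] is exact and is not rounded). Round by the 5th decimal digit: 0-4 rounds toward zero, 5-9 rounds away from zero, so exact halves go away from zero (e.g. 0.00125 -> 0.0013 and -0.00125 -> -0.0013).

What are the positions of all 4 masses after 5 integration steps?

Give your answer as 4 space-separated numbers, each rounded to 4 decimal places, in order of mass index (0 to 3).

Step 0: x=[2.0000 9.0000 13.0000 18.0000] v=[0.0000 1.0000 0.0000 0.0000]
Step 1: x=[3.5000 8.0000 13.5000 17.5000] v=[3.0000 -2.0000 1.0000 -1.0000]
Step 2: x=[5.2500 7.5000 13.2500 17.0000] v=[3.5000 -1.0000 -0.5000 -1.0000]
Step 3: x=[6.1250 8.7500 12.0000 16.6250] v=[1.7500 2.5000 -2.5000 -0.7500]
Step 4: x=[6.3125 10.3125 11.4375 15.9375] v=[0.3750 3.1250 -1.1250 -1.3750]
Step 5: x=[6.5000 10.4375 12.5625 15.0000] v=[0.3750 0.2500 2.2500 -1.8750]

Answer: 6.5000 10.4375 12.5625 15.0000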